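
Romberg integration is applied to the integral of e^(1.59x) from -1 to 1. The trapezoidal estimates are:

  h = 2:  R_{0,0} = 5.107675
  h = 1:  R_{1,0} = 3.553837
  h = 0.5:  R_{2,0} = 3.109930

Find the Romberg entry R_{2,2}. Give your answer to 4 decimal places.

2.9570

R_{1,1} = 3.553837 + (3.553837 − 5.107675)/3 = 3.035891
R_{2,1} = 3.109930 + (3.109930 − 3.553837)/3 = 2.961961
R_{2,2} = 2.961961 + (2.961961 − 3.035891)/15 = 2.957032
(Column j=1 coincides with Simpson's rule on the same nodes.)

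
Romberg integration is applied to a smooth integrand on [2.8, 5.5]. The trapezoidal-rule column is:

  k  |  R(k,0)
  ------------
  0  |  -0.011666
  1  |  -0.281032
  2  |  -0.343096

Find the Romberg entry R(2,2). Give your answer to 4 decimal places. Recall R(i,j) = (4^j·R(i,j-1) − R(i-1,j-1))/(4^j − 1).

Richardson extrapolation on the trapezoidal column (denominator 4−1=3):
R(1,1) = -0.281032 + (-0.281032 − (-0.011666))/3 = -0.370821
R(2,1) = (4·(-0.343096) − (-0.281032)) / 3 = -0.363784
R(2,2) = (16·(-0.363784) − (-0.370821)) / 15 = -0.363315

-0.3633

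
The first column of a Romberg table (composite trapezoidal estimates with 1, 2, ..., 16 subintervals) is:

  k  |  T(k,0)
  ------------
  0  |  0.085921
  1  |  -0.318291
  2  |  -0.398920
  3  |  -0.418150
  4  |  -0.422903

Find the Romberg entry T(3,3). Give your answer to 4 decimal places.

Richardson extrapolation on the trapezoidal column (denominator 4−1=3):
T(1,1) = (4·(-0.318291) − 0.085921) / 3 = -0.453028
T(2,1) = -0.398920 + (-0.398920 − (-0.318291))/3 = -0.425796
T(3,1) = (4·(-0.418150) − (-0.398920)) / 3 = -0.424560
T(2,2) = (16·(-0.425796) − (-0.453028)) / 15 = -0.423981
T(3,2) = -0.424560 + (-0.424560 − (-0.425796))/15 = -0.424478
T(3,3) = -0.424478 + (-0.424478 − (-0.423981))/63 = -0.424486
(Column j=1 coincides with Simpson's rule on the same nodes.)

-0.4245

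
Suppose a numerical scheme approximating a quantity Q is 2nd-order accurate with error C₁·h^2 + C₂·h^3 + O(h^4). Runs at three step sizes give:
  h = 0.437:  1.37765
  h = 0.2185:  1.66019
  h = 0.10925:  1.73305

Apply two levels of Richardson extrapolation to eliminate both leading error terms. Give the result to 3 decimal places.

1.758

First eliminate the h^2 term (factor 2^2 = 4):
  B₁ = (4·1.66019 − 1.37765)/3 = 1.75437
  B₂ = (4·1.73305 − 1.66019)/3 = 1.75734
Then eliminate the h^3 term (factor 2^3 = 8):
  (8·1.75734 − 1.75437)/7 = 1.75776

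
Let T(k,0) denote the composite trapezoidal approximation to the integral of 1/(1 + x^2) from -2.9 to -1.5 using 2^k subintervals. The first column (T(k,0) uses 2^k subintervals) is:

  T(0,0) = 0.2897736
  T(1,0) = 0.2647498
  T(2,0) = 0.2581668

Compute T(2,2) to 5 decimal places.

0.25594

T(1,1) = (4·0.2647498 − 0.2897736) / 3 = 0.2564085
T(2,1) = (4·0.2581668 − 0.2647498) / 3 = 0.2559725
T(2,2) = (16·0.2559725 − 0.2564085) / 15 = 0.2559434
(Column j=1 coincides with Simpson's rule on the same nodes.)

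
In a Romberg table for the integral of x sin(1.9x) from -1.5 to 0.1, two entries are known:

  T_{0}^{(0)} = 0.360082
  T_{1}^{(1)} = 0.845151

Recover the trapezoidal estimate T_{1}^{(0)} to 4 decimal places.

From T_{1}^{(1)} = (4·T_{1}^{(0)} − T_{0}^{(0)})/3, solve for T_{1}^{(0)}:
4·T_{1}^{(0)} = 3·0.845151 + 0.360082 = 2.895535
T_{1}^{(0)} = 0.723884

0.7239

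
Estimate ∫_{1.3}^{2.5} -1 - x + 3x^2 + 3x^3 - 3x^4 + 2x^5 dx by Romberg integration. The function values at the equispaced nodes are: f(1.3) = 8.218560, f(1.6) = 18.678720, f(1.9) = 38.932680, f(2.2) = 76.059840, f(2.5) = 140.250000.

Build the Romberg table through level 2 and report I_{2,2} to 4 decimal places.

60.5081

I_{0,0} (trapezoid, 1 panel, h=1.2000): 89.081136
I_{1,0} (trapezoid, 2 panels, h=0.6000): 67.900176
I_{2,0} (trapezoid, 4 panels, h=0.3000): 62.371656
I_{1,1} = 67.900176 + (67.900176 − 89.081136)/3 = 60.839856
I_{2,1} = 62.371656 + (62.371656 − 67.900176)/3 = 60.528816
I_{2,2} = 60.528816 + (60.528816 − 60.839856)/15 = 60.508080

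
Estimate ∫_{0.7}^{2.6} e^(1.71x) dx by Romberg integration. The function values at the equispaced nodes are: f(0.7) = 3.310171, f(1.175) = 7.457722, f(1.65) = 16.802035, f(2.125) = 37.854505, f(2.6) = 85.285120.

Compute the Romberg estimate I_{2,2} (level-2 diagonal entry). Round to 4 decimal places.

47.9599

I_{0,0} (trapezoid, 1 panel, h=1.9000): 84.165526
I_{1,0} (trapezoid, 2 panels, h=0.9500): 58.044696
I_{2,0} (trapezoid, 4 panels, h=0.4750): 50.545656
I_{1,1} = 58.044696 + (58.044696 − 84.165526)/3 = 49.337753
I_{2,1} = 50.545656 + (50.545656 − 58.044696)/3 = 48.045976
I_{2,2} = 48.045976 + (48.045976 − 49.337753)/15 = 47.959858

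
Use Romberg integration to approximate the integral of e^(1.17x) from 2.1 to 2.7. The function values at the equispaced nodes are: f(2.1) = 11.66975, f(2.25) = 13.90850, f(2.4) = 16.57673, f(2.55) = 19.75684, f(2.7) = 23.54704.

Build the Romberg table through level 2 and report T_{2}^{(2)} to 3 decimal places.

10.152

T_{0}^{(0)} (trapezoid, 1 panel, h=0.6000): 10.56504
T_{1}^{(0)} (trapezoid, 2 panels, h=0.3000): 10.25554
T_{2}^{(0)} (trapezoid, 4 panels, h=0.1500): 10.17757
T_{1}^{(1)} = 10.25554 + (10.25554 − 10.56504)/3 = 10.15237
T_{2}^{(1)} = 10.17757 + (10.17757 − 10.25554)/3 = 10.15158
T_{2}^{(2)} = 10.15158 + (10.15158 − 10.15237)/15 = 10.15153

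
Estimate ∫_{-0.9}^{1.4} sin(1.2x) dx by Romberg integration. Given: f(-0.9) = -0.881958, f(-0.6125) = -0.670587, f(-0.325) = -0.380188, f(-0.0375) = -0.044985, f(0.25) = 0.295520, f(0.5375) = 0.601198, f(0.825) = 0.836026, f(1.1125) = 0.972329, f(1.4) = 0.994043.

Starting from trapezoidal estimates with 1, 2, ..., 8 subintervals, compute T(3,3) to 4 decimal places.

0.4836

T(0,0) (trapezoid, 1 panel, h=2.3000): 0.128898
T(1,0) (trapezoid, 2 panels, h=1.1500): 0.404297
T(2,0) (trapezoid, 4 panels, h=0.5750): 0.464255
T(3,0) (trapezoid, 8 panels, h=0.2875): 0.478790
T(1,1) = 0.404297 + (0.404297 − 0.128898)/3 = 0.496097
T(2,1) = 0.464255 + (0.464255 − 0.404297)/3 = 0.484241
T(3,1) = 0.478790 + (0.478790 − 0.464255)/3 = 0.483635
T(2,2) = 0.484241 + (0.484241 − 0.496097)/15 = 0.483451
T(3,2) = 0.483635 + (0.483635 − 0.484241)/15 = 0.483595
T(3,3) = 0.483595 + (0.483595 − 0.483451)/63 = 0.483597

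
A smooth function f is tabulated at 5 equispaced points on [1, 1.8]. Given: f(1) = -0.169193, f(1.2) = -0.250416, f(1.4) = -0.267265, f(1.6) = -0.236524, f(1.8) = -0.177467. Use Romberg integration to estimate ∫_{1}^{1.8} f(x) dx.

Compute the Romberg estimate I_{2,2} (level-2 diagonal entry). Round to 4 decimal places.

-0.1886

I_{0,0} (trapezoid, 1 panel, h=0.8000): -0.138664
I_{1,0} (trapezoid, 2 panels, h=0.4000): -0.176238
I_{2,0} (trapezoid, 4 panels, h=0.2000): -0.185507
I_{1,1} = -0.176238 + (-0.176238 − (-0.138664))/3 = -0.188763
I_{2,1} = -0.185507 + (-0.185507 − (-0.176238))/3 = -0.188597
I_{2,2} = -0.188597 + (-0.188597 − (-0.188763))/15 = -0.188586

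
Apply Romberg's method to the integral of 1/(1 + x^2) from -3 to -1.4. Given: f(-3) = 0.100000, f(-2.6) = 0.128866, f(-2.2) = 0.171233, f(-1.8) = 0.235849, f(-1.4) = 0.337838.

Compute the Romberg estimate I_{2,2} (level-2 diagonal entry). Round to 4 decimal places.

I_{0,0} (trapezoid, 1 panel, h=1.6000): 0.350270
I_{1,0} (trapezoid, 2 panels, h=0.8000): 0.312122
I_{2,0} (trapezoid, 4 panels, h=0.4000): 0.301947
I_{1,1} = 0.312122 + (0.312122 − 0.350270)/3 = 0.299406
I_{2,1} = 0.301947 + (0.301947 − 0.312122)/3 = 0.298555
I_{2,2} = 0.298555 + (0.298555 − 0.299406)/15 = 0.298498

0.2985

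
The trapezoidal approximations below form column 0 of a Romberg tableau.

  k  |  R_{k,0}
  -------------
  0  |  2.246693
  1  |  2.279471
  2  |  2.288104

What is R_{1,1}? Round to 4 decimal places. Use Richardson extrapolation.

Richardson extrapolation on the trapezoidal column (denominator 4−1=3):
R_{1,1} = 2.279471 + (2.279471 − 2.246693)/3 = 2.290397

2.2904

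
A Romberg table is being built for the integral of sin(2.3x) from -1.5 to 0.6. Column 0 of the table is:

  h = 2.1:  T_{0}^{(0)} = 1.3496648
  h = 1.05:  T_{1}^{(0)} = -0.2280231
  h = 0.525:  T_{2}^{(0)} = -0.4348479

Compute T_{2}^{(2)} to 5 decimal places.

Richardson extrapolation on the trapezoidal column (denominator 4−1=3):
T_{1}^{(1)} = (4·(-0.2280231) − 1.3496648) / 3 = -0.7539191
T_{2}^{(1)} = -0.4348479 + (-0.4348479 − (-0.2280231))/3 = -0.5037895
T_{2}^{(2)} = -0.5037895 + (-0.5037895 − (-0.7539191))/15 = -0.4871142

-0.48711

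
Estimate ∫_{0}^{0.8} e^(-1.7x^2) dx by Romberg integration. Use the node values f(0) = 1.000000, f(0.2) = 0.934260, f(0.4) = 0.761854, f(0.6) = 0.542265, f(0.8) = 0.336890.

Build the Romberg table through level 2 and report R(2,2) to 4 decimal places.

R(0,0) (trapezoid, 1 panel, h=0.8000): 0.534756
R(1,0) (trapezoid, 2 panels, h=0.4000): 0.572120
R(2,0) (trapezoid, 4 panels, h=0.2000): 0.581365
R(1,1) = 0.572120 + (0.572120 − 0.534756)/3 = 0.584575
R(2,1) = 0.581365 + (0.581365 − 0.572120)/3 = 0.584447
R(2,2) = 0.584447 + (0.584447 − 0.584575)/15 = 0.584438

0.5844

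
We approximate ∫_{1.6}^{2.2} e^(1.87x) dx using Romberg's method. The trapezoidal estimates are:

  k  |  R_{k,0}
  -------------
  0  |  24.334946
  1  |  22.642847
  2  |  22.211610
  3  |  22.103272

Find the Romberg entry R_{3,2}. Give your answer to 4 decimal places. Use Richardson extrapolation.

22.0671

R_{2,1} = 22.211610 + (22.211610 − 22.642847)/3 = 22.067864
R_{3,1} = (4·22.103272 − 22.211610) / 3 = 22.067159
R_{3,2} = 22.067159 + (22.067159 − 22.067864)/15 = 22.067112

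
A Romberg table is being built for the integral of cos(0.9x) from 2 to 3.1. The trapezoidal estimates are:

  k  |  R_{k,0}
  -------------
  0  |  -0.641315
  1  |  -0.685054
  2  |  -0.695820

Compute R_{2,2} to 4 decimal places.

-0.6994

R_{1,1} = -0.685054 + (-0.685054 − (-0.641315))/3 = -0.699634
R_{2,1} = -0.695820 + (-0.695820 − (-0.685054))/3 = -0.699409
R_{2,2} = -0.699409 + (-0.699409 − (-0.699634))/15 = -0.699394
(Column j=1 coincides with Simpson's rule on the same nodes.)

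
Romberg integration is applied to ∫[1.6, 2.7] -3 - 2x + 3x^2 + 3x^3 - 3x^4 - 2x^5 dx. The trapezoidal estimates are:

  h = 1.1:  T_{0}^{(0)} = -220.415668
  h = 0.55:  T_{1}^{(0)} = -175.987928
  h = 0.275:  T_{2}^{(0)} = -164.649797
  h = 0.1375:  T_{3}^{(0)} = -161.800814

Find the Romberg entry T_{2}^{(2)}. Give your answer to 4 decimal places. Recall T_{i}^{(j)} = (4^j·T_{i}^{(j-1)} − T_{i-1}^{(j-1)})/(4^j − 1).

T_{1}^{(1)} = (4·(-175.987928) − (-220.415668)) / 3 = -161.178681
T_{2}^{(1)} = -164.649797 + (-164.649797 − (-175.987928))/3 = -160.870420
T_{2}^{(2)} = (16·(-160.870420) − (-161.178681)) / 15 = -160.849869

-160.8499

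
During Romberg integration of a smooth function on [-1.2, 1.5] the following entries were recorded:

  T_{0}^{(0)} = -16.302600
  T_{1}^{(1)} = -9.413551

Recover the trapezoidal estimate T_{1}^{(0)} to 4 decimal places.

From T_{1}^{(1)} = (4·T_{1}^{(0)} − T_{0}^{(0)})/3, solve for T_{1}^{(0)}:
4·T_{1}^{(0)} = 3·(-9.413551) + (-16.302600) = -44.543253
T_{1}^{(0)} = -11.135813

-11.1358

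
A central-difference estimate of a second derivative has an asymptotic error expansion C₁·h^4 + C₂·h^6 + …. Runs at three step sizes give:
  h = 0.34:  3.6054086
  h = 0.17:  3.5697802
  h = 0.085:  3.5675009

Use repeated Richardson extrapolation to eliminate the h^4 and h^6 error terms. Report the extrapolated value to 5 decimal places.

First eliminate the h^4 term (factor 2^4 = 16):
  B₁ = (16·3.5697802 − 3.6054086)/15 = 3.5674050
  B₂ = (16·3.5675009 − 3.5697802)/15 = 3.5673489
Then eliminate the h^6 term (factor 2^6 = 64):
  (64·3.5673489 − 3.5674050)/63 = 3.5673480

3.56735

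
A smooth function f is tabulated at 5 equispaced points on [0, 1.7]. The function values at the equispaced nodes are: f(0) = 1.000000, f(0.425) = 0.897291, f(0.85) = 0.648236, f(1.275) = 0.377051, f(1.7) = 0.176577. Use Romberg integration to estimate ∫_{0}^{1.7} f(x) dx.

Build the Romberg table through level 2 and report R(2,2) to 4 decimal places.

1.0728

R(0,0) (trapezoid, 1 panel, h=1.7000): 1.000090
R(1,0) (trapezoid, 2 panels, h=0.8500): 1.051046
R(2,0) (trapezoid, 4 panels, h=0.4250): 1.067118
R(1,1) = 1.051046 + (1.051046 − 1.000090)/3 = 1.068031
R(2,1) = 1.067118 + (1.067118 − 1.051046)/3 = 1.072475
R(2,2) = 1.072475 + (1.072475 − 1.068031)/15 = 1.072771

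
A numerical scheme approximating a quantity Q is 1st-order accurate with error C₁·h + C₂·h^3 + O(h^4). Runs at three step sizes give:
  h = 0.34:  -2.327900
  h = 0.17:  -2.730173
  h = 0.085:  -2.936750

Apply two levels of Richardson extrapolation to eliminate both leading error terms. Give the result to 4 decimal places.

First eliminate the h term (factor 2^1 = 2):
  B₁ = (2·(-2.730173) − (-2.327900))/1 = -3.132446
  B₂ = (2·(-2.936750) − (-2.730173))/1 = -3.143327
Then eliminate the h^3 term (factor 2^3 = 8):
  (8·(-3.143327) − (-3.132446))/7 = -3.144881

-3.1449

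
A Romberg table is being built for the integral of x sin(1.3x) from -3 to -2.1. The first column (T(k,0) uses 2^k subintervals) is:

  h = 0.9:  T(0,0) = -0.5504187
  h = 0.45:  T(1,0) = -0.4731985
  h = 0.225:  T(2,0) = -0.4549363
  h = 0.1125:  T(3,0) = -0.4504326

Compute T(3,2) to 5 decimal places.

-0.44894

Richardson extrapolation on the trapezoidal column (denominator 4−1=3):
T(2,1) = -0.4549363 + (-0.4549363 − (-0.4731985))/3 = -0.4488489
T(3,1) = -0.4504326 + (-0.4504326 − (-0.4549363))/3 = -0.4489314
T(3,2) = -0.4489314 + (-0.4489314 − (-0.4488489))/15 = -0.4489369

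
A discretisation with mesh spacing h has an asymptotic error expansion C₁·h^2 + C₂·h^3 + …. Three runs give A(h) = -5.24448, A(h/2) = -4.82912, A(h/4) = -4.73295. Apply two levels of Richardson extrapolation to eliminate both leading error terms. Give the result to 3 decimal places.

First eliminate the h^2 term (factor 2^2 = 4):
  B₁ = (4·(-4.82912) − (-5.24448))/3 = -4.69067
  B₂ = (4·(-4.73295) − (-4.82912))/3 = -4.70089
Then eliminate the h^3 term (factor 2^3 = 8):
  (8·(-4.70089) − (-4.69067))/7 = -4.70235

-4.702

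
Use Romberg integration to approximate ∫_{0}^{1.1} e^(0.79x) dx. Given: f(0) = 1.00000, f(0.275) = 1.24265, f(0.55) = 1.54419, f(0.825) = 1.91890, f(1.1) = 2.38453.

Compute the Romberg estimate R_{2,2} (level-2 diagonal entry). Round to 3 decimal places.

R_{0,0} (trapezoid, 1 panel, h=1.1000): 1.86149
R_{1,0} (trapezoid, 2 panels, h=0.5500): 1.78005
R_{2,0} (trapezoid, 4 panels, h=0.2750): 1.75945
R_{1,1} = 1.78005 + (1.78005 − 1.86149)/3 = 1.75290
R_{2,1} = 1.75945 + (1.75945 − 1.78005)/3 = 1.75258
R_{2,2} = 1.75258 + (1.75258 − 1.75290)/15 = 1.75256

1.753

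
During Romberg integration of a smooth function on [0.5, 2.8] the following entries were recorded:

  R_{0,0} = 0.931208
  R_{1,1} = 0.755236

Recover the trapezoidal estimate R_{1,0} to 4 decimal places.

0.7992

From R_{1,1} = (4·R_{1,0} − R_{0,0})/3, solve for R_{1,0}:
4·R_{1,0} = 3·0.755236 + 0.931208 = 3.196916
R_{1,0} = 0.799229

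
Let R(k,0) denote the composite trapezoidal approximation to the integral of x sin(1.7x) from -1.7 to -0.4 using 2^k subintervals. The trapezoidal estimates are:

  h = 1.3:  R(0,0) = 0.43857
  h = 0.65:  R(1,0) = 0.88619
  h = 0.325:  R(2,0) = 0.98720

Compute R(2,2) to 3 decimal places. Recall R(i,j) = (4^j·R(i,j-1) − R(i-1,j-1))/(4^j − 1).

1.020

R(1,1) = 0.88619 + (0.88619 − 0.43857)/3 = 1.03540
R(2,1) = 0.98720 + (0.98720 − 0.88619)/3 = 1.02087
R(2,2) = 1.02087 + (1.02087 − 1.03540)/15 = 1.01990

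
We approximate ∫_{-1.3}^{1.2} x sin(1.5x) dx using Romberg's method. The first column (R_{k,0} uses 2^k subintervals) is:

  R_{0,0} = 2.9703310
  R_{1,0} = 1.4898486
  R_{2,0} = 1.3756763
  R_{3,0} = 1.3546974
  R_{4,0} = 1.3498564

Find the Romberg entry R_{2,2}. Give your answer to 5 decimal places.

Richardson extrapolation on the trapezoidal column (denominator 4−1=3):
R_{1,1} = (4·1.4898486 − 2.9703310) / 3 = 0.9963545
R_{2,1} = 1.3756763 + (1.3756763 − 1.4898486)/3 = 1.3376189
R_{2,2} = (16·1.3376189 − 0.9963545) / 15 = 1.3603699
(Column j=1 coincides with Simpson's rule on the same nodes.)

1.36037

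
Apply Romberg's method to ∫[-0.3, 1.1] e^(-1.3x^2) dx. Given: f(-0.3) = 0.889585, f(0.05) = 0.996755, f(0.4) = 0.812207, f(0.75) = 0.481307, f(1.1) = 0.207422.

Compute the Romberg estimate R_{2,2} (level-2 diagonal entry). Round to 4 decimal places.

1.0068

R_{0,0} (trapezoid, 1 panel, h=1.4000): 0.767905
R_{1,0} (trapezoid, 2 panels, h=0.7000): 0.952497
R_{2,0} (trapezoid, 4 panels, h=0.3500): 0.993570
R_{1,1} = 0.952497 + (0.952497 − 0.767905)/3 = 1.014028
R_{2,1} = 0.993570 + (0.993570 − 0.952497)/3 = 1.007261
R_{2,2} = 1.007261 + (1.007261 − 1.014028)/15 = 1.006810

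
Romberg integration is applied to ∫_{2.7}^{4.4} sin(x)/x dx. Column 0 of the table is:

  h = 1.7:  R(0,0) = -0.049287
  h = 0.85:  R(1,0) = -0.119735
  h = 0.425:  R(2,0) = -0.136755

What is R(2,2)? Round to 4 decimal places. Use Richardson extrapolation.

-0.1424

Richardson extrapolation on the trapezoidal column (denominator 4−1=3):
R(1,1) = (4·(-0.119735) − (-0.049287)) / 3 = -0.143218
R(2,1) = -0.136755 + (-0.136755 − (-0.119735))/3 = -0.142428
R(2,2) = (16·(-0.142428) − (-0.143218)) / 15 = -0.142375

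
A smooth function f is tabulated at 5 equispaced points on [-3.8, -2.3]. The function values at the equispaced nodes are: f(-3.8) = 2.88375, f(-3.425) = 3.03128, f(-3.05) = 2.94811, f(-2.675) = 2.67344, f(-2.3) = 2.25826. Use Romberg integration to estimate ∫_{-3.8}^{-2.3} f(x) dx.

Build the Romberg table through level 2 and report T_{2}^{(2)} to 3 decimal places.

4.232

T_{0}^{(0)} (trapezoid, 1 panel, h=1.5000): 3.85651
T_{1}^{(0)} (trapezoid, 2 panels, h=0.7500): 4.13934
T_{2}^{(0)} (trapezoid, 4 panels, h=0.3750): 4.20894
T_{1}^{(1)} = 4.13934 + (4.13934 − 3.85651)/3 = 4.23362
T_{2}^{(1)} = 4.20894 + (4.20894 − 4.13934)/3 = 4.23214
T_{2}^{(2)} = 4.23214 + (4.23214 − 4.23362)/15 = 4.23204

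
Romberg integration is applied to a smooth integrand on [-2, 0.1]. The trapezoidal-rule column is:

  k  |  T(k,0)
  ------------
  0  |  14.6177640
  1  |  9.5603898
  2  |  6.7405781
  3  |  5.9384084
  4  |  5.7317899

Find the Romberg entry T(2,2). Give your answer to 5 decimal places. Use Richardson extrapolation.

T(1,1) = (4·9.5603898 − 14.6177640) / 3 = 7.8745984
T(2,1) = (4·6.7405781 − 9.5603898) / 3 = 5.8006409
T(2,2) = (16·5.8006409 − 7.8745984) / 15 = 5.6623771

5.66238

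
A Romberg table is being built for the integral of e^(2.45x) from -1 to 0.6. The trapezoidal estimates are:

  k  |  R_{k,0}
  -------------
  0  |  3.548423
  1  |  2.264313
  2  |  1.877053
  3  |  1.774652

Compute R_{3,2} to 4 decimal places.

1.7400

Richardson extrapolation on the trapezoidal column (denominator 4−1=3):
R_{2,1} = 1.877053 + (1.877053 − 2.264313)/3 = 1.747966
R_{3,1} = (4·1.774652 − 1.877053) / 3 = 1.740518
R_{3,2} = 1.740518 + (1.740518 − 1.747966)/15 = 1.740021
(Column j=1 coincides with Simpson's rule on the same nodes.)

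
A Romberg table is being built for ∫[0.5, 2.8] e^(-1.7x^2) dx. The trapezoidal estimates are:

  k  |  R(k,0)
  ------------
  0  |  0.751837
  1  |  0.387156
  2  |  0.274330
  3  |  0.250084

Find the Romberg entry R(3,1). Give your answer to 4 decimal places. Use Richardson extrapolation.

R(3,1) = 0.250084 + (0.250084 − 0.274330)/3 = 0.242002

0.2420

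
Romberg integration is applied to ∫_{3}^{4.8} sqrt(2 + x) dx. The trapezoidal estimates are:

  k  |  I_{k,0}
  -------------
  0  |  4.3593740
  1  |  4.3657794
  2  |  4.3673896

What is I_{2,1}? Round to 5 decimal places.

Richardson extrapolation on the trapezoidal column (denominator 4−1=3):
I_{2,1} = 4.3673896 + (4.3673896 − 4.3657794)/3 = 4.3679263
(Column j=1 coincides with Simpson's rule on the same nodes.)

4.36793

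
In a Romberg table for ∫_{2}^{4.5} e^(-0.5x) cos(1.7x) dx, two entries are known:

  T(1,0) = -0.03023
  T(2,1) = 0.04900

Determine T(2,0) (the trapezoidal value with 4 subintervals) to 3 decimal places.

0.029

From T(2,1) = (4·T(2,0) − T(1,0))/3, solve for T(2,0):
4·T(2,0) = 3·0.04900 + (-0.03023) = 0.11677
T(2,0) = 0.02919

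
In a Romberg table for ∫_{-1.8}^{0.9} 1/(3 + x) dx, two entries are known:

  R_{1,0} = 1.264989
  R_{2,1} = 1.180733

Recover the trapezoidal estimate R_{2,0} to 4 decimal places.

From R_{2,1} = (4·R_{2,0} − R_{1,0})/3, solve for R_{2,0}:
4·R_{2,0} = 3·1.180733 + 1.264989 = 4.807188
R_{2,0} = 1.201797

1.2018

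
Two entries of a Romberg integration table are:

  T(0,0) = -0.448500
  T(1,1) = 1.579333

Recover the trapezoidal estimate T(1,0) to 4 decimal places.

From T(1,1) = (4·T(1,0) − T(0,0))/3, solve for T(1,0):
4·T(1,0) = 3·1.579333 + (-0.448500) = 4.289499
T(1,0) = 1.072375

1.0724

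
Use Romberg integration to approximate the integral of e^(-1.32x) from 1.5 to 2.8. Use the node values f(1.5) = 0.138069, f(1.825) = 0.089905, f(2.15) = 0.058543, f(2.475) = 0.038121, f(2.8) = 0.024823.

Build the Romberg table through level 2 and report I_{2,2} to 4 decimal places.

0.0858

I_{0,0} (trapezoid, 1 panel, h=1.3000): 0.105880
I_{1,0} (trapezoid, 2 panels, h=0.6500): 0.090993
I_{2,0} (trapezoid, 4 panels, h=0.3250): 0.087105
I_{1,1} = 0.090993 + (0.090993 − 0.105880)/3 = 0.086031
I_{2,1} = 0.087105 + (0.087105 − 0.090993)/3 = 0.085809
I_{2,2} = 0.085809 + (0.085809 − 0.086031)/15 = 0.085794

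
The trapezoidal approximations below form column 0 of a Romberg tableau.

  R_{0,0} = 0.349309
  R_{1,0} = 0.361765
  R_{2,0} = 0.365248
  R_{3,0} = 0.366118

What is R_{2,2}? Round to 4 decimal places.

0.3664

Richardson extrapolation on the trapezoidal column (denominator 4−1=3):
R_{1,1} = (4·0.361765 − 0.349309) / 3 = 0.365917
R_{2,1} = 0.365248 + (0.365248 − 0.361765)/3 = 0.366409
R_{2,2} = 0.366409 + (0.366409 − 0.365917)/15 = 0.366442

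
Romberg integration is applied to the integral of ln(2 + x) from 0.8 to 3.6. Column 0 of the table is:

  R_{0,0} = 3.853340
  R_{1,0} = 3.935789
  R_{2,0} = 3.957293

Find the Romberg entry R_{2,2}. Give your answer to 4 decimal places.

Richardson extrapolation on the trapezoidal column (denominator 4−1=3):
R_{1,1} = 3.935789 + (3.935789 − 3.853340)/3 = 3.963272
R_{2,1} = (4·3.957293 − 3.935789) / 3 = 3.964461
R_{2,2} = (16·3.964461 − 3.963272) / 15 = 3.964540

3.9645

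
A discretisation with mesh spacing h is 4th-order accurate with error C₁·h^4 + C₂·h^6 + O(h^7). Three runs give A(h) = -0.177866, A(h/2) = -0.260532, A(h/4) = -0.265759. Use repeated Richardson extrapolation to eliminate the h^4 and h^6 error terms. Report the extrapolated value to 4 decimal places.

First eliminate the h^4 term (factor 2^4 = 16):
  B₁ = (16·(-0.260532) − (-0.177866))/15 = -0.266043
  B₂ = (16·(-0.265759) − (-0.260532))/15 = -0.266107
Then eliminate the h^6 term (factor 2^6 = 64):
  (64·(-0.266107) − (-0.266043))/63 = -0.266108

-0.2661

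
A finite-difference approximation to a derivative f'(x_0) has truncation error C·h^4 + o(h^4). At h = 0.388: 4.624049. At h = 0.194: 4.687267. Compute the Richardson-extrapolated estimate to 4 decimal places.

4.6915

Extrapolated value = (16·A(h/2) − A(h)) / (16 − 1)
= (16·4.687267 − 4.624049) / 15
= 70.372223 / 15 = 4.691482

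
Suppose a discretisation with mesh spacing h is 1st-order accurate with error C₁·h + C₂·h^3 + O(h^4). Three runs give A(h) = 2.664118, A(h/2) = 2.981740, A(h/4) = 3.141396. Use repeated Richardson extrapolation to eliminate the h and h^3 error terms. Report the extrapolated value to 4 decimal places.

First eliminate the h term (factor 2^1 = 2):
  B₁ = (2·2.981740 − 2.664118)/1 = 3.299362
  B₂ = (2·3.141396 − 2.981740)/1 = 3.301052
Then eliminate the h^3 term (factor 2^3 = 8):
  (8·3.301052 − 3.299362)/7 = 3.301293

3.3013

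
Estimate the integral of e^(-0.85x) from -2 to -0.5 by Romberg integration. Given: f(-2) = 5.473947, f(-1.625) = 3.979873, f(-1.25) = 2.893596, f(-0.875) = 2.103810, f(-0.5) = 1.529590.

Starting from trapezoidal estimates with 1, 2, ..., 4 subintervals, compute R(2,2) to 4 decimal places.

R(0,0) (trapezoid, 1 panel, h=1.5000): 5.252653
R(1,0) (trapezoid, 2 panels, h=0.7500): 4.796523
R(2,0) (trapezoid, 4 panels, h=0.3750): 4.679643
R(1,1) = 4.796523 + (4.796523 − 5.252653)/3 = 4.644480
R(2,1) = 4.679643 + (4.679643 − 4.796523)/3 = 4.640683
R(2,2) = 4.640683 + (4.640683 − 4.644480)/15 = 4.640430

4.6404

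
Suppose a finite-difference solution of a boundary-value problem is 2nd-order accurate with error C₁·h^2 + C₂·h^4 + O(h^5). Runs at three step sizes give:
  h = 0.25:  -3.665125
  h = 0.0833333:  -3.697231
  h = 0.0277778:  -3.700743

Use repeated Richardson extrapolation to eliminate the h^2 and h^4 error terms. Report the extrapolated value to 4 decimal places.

First eliminate the h^2 term (factor 3^2 = 9):
  B₁ = (9·(-3.697231) − (-3.665125))/8 = -3.701244
  B₂ = (9·(-3.700743) − (-3.697231))/8 = -3.701182
Then eliminate the h^4 term (factor 3^4 = 81):
  (81·(-3.701182) − (-3.701244))/80 = -3.701181

-3.7012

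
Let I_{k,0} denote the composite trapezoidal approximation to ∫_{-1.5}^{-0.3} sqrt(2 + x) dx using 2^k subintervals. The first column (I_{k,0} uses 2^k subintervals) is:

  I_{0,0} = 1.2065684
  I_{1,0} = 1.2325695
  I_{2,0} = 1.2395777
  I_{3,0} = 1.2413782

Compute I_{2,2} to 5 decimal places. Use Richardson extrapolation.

Richardson extrapolation on the trapezoidal column (denominator 4−1=3):
I_{1,1} = (4·1.2325695 − 1.2065684) / 3 = 1.2412365
I_{2,1} = (4·1.2395777 − 1.2325695) / 3 = 1.2419138
I_{2,2} = (16·1.2419138 − 1.2412365) / 15 = 1.2419590

1.24196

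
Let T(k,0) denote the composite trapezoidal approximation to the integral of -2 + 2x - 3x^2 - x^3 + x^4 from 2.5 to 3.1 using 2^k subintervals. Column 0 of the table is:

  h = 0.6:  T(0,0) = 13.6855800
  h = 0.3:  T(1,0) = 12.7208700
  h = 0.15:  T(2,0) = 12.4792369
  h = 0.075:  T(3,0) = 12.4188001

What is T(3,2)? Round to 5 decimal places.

Richardson extrapolation on the trapezoidal column (denominator 4−1=3):
T(2,1) = 12.4792369 + (12.4792369 − 12.7208700)/3 = 12.3986925
T(3,1) = 12.4188001 + (12.4188001 − 12.4792369)/3 = 12.3986545
T(3,2) = 12.3986545 + (12.3986545 − 12.3986925)/15 = 12.3986520

12.39865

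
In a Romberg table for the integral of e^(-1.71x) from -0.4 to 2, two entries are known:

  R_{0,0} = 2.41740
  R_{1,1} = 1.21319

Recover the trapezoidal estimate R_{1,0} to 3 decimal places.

1.514

From R_{1,1} = (4·R_{1,0} − R_{0,0})/3, solve for R_{1,0}:
4·R_{1,0} = 3·1.21319 + 2.41740 = 6.05697
R_{1,0} = 1.51424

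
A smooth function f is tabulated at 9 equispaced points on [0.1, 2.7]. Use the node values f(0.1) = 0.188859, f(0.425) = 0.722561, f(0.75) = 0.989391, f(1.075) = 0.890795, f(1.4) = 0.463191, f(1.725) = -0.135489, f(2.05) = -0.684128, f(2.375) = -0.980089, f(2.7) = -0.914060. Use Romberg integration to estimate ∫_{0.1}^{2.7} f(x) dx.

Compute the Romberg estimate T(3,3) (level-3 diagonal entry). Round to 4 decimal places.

0.3035

T(0,0) (trapezoid, 1 panel, h=2.6000): -0.942761
T(1,0) (trapezoid, 2 panels, h=1.3000): 0.130768
T(2,0) (trapezoid, 4 panels, h=0.6500): 0.263805
T(3,0) (trapezoid, 8 panels, h=0.3250): 0.293680
T(1,1) = 0.130768 + (0.130768 − (-0.942761))/3 = 0.488611
T(2,1) = 0.263805 + (0.263805 − 0.130768)/3 = 0.308151
T(3,1) = 0.293680 + (0.293680 − 0.263805)/3 = 0.303638
T(2,2) = 0.308151 + (0.308151 − 0.488611)/15 = 0.296120
T(3,2) = 0.303638 + (0.303638 − 0.308151)/15 = 0.303337
T(3,3) = 0.303337 + (0.303337 − 0.296120)/63 = 0.303452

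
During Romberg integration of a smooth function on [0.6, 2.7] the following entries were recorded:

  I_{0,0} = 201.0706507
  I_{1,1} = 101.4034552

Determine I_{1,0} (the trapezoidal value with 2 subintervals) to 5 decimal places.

From I_{1,1} = (4·I_{1,0} − I_{0,0})/3, solve for I_{1,0}:
4·I_{1,0} = 3·101.4034552 + 201.0706507 = 505.2810163
I_{1,0} = 126.3202541

126.32025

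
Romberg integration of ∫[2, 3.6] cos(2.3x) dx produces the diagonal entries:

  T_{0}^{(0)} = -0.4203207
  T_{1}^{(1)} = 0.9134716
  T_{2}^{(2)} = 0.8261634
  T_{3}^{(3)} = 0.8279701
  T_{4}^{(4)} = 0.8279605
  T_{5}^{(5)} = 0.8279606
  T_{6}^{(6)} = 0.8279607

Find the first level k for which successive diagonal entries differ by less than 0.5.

|T_{1}^{(1)} − T_{0}^{(0)}| = 1.3337923 ≥ 0.5
|T_{2}^{(2)} − T_{1}^{(1)}| = 0.0873082 < 0.5

k = 2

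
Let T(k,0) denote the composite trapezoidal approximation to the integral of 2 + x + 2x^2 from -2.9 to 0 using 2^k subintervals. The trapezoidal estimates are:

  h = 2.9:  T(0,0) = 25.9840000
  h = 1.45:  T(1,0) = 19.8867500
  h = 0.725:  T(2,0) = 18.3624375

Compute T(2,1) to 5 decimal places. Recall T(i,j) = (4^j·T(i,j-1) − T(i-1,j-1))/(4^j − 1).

17.85433

Richardson extrapolation on the trapezoidal column (denominator 4−1=3):
T(2,1) = 18.3624375 + (18.3624375 − 19.8867500)/3 = 17.8543333
(Column j=1 coincides with Simpson's rule on the same nodes.)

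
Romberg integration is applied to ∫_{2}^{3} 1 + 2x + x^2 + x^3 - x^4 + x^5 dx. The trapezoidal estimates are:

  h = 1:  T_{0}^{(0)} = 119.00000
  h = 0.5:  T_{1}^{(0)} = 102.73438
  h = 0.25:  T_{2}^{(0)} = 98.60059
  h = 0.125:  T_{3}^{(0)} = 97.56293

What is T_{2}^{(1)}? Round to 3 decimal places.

97.223

Richardson extrapolation on the trapezoidal column (denominator 4−1=3):
T_{2}^{(1)} = 98.60059 + (98.60059 − 102.73438)/3 = 97.22266
(Column j=1 coincides with Simpson's rule on the same nodes.)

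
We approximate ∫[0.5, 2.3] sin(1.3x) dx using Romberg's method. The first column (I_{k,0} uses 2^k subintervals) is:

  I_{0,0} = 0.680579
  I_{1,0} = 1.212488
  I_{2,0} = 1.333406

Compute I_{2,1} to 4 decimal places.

Richardson extrapolation on the trapezoidal column (denominator 4−1=3):
I_{2,1} = 1.333406 + (1.333406 − 1.212488)/3 = 1.373712

1.3737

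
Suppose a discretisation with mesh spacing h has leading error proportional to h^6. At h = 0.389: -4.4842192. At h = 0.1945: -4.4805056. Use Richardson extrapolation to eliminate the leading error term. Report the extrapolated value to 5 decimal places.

-4.48045

The leading error scales as h^6; refining by a factor of 2 reduces it by 2^6 = 64.
Extrapolated value = (64·A(h/2) − A(h)) / (64 − 1)
= (64·(-4.4805056) − (-4.4842192)) / 63
= -282.2681392 / 63 = -4.4804467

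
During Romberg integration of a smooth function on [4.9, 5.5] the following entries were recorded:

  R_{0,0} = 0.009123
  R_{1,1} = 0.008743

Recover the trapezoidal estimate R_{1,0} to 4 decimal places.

0.0088

From R_{1,1} = (4·R_{1,0} − R_{0,0})/3, solve for R_{1,0}:
4·R_{1,0} = 3·0.008743 + 0.009123 = 0.035352
R_{1,0} = 0.008838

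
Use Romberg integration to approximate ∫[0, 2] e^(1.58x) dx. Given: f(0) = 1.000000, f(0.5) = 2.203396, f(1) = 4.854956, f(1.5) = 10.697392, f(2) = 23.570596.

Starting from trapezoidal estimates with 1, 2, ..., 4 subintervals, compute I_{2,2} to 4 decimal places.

I_{0,0} (trapezoid, 1 panel, h=2.0000): 24.570596
I_{1,0} (trapezoid, 2 panels, h=1.0000): 17.140254
I_{2,0} (trapezoid, 4 panels, h=0.5000): 15.020521
I_{1,1} = 17.140254 + (17.140254 − 24.570596)/3 = 14.663473
I_{2,1} = 15.020521 + (15.020521 − 17.140254)/3 = 14.313943
I_{2,2} = 14.313943 + (14.313943 − 14.663473)/15 = 14.290641

14.2906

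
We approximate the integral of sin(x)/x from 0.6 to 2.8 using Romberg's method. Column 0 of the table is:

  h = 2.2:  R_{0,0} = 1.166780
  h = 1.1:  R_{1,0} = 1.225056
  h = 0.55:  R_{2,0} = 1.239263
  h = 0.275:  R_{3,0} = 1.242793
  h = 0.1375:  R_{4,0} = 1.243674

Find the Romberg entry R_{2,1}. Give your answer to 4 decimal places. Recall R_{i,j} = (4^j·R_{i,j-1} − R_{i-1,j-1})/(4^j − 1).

R_{2,1} = 1.239263 + (1.239263 − 1.225056)/3 = 1.243999
(Column j=1 coincides with Simpson's rule on the same nodes.)

1.2440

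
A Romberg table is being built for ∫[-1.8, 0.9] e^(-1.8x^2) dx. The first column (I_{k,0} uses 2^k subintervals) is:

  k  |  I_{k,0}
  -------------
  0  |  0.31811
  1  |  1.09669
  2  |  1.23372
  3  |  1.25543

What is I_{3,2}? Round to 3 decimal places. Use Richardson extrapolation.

I_{2,1} = 1.23372 + (1.23372 − 1.09669)/3 = 1.27940
I_{3,1} = (4·1.25543 − 1.23372) / 3 = 1.26267
I_{3,2} = 1.26267 + (1.26267 − 1.27940)/15 = 1.26155

1.262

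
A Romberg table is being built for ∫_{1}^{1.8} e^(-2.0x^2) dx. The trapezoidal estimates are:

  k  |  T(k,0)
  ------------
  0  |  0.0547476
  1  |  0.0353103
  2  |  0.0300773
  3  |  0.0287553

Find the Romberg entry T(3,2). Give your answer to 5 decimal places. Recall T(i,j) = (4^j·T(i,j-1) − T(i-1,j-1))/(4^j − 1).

0.02831

T(2,1) = (4·0.0300773 − 0.0353103) / 3 = 0.0283330
T(3,1) = (4·0.0287553 − 0.0300773) / 3 = 0.0283146
T(3,2) = 0.0283146 + (0.0283146 − 0.0283330)/15 = 0.0283134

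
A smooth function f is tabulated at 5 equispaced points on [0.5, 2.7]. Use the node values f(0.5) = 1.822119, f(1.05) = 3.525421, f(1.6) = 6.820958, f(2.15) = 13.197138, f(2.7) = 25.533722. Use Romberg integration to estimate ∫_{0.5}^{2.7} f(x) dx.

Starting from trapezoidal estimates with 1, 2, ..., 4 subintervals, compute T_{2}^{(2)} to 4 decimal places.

T_{0}^{(0)} (trapezoid, 1 panel, h=2.2000): 30.091425
T_{1}^{(0)} (trapezoid, 2 panels, h=1.1000): 22.548766
T_{2}^{(0)} (trapezoid, 4 panels, h=0.5500): 20.471791
T_{1}^{(1)} = 22.548766 + (22.548766 − 30.091425)/3 = 20.034546
T_{2}^{(1)} = 20.471791 + (20.471791 − 22.548766)/3 = 19.779466
T_{2}^{(2)} = 19.779466 + (19.779466 − 20.034546)/15 = 19.762461

19.7625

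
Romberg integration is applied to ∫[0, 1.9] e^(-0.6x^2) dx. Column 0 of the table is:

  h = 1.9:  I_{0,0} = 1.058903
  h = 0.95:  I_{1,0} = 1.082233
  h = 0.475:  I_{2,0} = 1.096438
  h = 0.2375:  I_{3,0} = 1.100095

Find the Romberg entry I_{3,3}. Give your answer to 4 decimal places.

1.1013

Richardson extrapolation on the trapezoidal column (denominator 4−1=3):
I_{1,1} = 1.082233 + (1.082233 − 1.058903)/3 = 1.090010
I_{2,1} = (4·1.096438 − 1.082233) / 3 = 1.101173
I_{3,1} = 1.100095 + (1.100095 − 1.096438)/3 = 1.101314
I_{2,2} = (16·1.101173 − 1.090010) / 15 = 1.101917
I_{3,2} = 1.101314 + (1.101314 − 1.101173)/15 = 1.101323
I_{3,3} = 1.101323 + (1.101323 − 1.101917)/63 = 1.101314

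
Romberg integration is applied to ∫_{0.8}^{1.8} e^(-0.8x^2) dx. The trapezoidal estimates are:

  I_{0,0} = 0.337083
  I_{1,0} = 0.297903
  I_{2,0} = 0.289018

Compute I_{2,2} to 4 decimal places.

Richardson extrapolation on the trapezoidal column (denominator 4−1=3):
I_{1,1} = 0.297903 + (0.297903 − 0.337083)/3 = 0.284843
I_{2,1} = 0.289018 + (0.289018 − 0.297903)/3 = 0.286056
I_{2,2} = 0.286056 + (0.286056 − 0.284843)/15 = 0.286137

0.2861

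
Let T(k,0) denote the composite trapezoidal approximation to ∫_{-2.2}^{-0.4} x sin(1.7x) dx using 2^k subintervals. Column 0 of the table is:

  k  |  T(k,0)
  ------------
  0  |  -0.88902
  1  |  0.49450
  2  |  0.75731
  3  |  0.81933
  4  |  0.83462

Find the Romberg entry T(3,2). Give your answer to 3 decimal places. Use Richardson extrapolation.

0.840

T(2,1) = 0.75731 + (0.75731 − 0.49450)/3 = 0.84491
T(3,1) = (4·0.81933 − 0.75731) / 3 = 0.84000
T(3,2) = 0.84000 + (0.84000 − 0.84491)/15 = 0.83967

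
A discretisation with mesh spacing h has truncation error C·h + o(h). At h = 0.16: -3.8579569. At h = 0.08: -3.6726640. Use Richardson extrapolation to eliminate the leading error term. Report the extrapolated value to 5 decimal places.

-3.48737

The leading error scales as h; refining by a factor of 2 reduces it by 2^1 = 2.
Extrapolated value = (2·A(h/2) − A(h)) / (2 − 1)
= (2·(-3.6726640) − (-3.8579569)) / 1
= -3.4873711 / 1 = -3.4873711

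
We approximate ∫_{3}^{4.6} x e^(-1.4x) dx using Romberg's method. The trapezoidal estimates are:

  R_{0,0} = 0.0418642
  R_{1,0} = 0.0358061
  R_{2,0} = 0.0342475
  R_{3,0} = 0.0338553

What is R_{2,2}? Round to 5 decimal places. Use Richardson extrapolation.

Richardson extrapolation on the trapezoidal column (denominator 4−1=3):
R_{1,1} = (4·0.0358061 − 0.0418642) / 3 = 0.0337867
R_{2,1} = 0.0342475 + (0.0342475 − 0.0358061)/3 = 0.0337280
R_{2,2} = (16·0.0337280 − 0.0337867) / 15 = 0.0337241

0.03372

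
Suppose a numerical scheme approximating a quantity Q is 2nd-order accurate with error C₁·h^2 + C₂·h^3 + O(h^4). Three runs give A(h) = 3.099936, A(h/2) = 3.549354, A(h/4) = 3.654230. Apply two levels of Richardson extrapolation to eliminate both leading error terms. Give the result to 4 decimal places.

First eliminate the h^2 term (factor 2^2 = 4):
  B₁ = (4·3.549354 − 3.099936)/3 = 3.699160
  B₂ = (4·3.654230 − 3.549354)/3 = 3.689189
Then eliminate the h^3 term (factor 2^3 = 8):
  (8·3.689189 − 3.699160)/7 = 3.687765

3.6878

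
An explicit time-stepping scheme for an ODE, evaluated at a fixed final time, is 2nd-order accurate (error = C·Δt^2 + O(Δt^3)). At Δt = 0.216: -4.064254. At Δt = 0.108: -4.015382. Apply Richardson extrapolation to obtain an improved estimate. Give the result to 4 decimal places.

Extrapolated value = (4·A(Δt/2) − A(Δt)) / (4 − 1)
= (4·(-4.015382) − (-4.064254)) / 3
= -11.997274 / 3 = -3.999091

-3.9991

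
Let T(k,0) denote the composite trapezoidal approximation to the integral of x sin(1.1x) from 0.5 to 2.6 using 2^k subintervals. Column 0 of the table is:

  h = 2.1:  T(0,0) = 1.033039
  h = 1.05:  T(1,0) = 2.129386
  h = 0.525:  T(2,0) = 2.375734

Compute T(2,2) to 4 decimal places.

2.4554

Richardson extrapolation on the trapezoidal column (denominator 4−1=3):
T(1,1) = 2.129386 + (2.129386 − 1.033039)/3 = 2.494835
T(2,1) = (4·2.375734 − 2.129386) / 3 = 2.457850
T(2,2) = 2.457850 + (2.457850 − 2.494835)/15 = 2.455384
(Column j=1 coincides with Simpson's rule on the same nodes.)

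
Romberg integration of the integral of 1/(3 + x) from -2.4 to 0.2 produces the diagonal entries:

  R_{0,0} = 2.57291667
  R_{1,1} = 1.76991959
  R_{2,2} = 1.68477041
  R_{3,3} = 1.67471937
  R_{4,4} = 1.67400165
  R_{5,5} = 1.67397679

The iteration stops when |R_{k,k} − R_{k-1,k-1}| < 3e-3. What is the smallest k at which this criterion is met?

k = 4

|R_{1,1} − R_{0,0}| = 0.80299708 ≥ 3e-3
|R_{2,2} − R_{1,1}| = 0.08514918 ≥ 3e-3
|R_{3,3} − R_{2,2}| = 0.01005104 ≥ 3e-3
|R_{4,4} − R_{3,3}| = 0.00071772 < 3e-3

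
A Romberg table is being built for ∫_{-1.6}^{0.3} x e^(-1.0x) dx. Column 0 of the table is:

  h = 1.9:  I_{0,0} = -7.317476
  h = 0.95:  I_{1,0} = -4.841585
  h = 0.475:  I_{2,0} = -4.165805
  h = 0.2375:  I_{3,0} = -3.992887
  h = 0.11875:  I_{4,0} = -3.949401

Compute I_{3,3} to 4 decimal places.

I_{1,1} = -4.841585 + (-4.841585 − (-7.317476))/3 = -4.016288
I_{2,1} = (4·(-4.165805) − (-4.841585)) / 3 = -3.940545
I_{3,1} = -3.992887 + (-3.992887 − (-4.165805))/3 = -3.935248
I_{2,2} = (16·(-3.940545) − (-4.016288)) / 15 = -3.935495
I_{3,2} = (16·(-3.935248) − (-3.940545)) / 15 = -3.934895
I_{3,3} = (64·(-3.934895) − (-3.935495)) / 63 = -3.934885
(Column j=1 coincides with Simpson's rule on the same nodes.)

-3.9349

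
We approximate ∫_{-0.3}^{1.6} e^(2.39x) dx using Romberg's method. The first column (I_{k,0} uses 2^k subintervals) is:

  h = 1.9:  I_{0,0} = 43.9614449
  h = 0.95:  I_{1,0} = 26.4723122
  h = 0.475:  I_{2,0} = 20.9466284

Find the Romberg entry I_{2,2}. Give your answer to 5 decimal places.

Richardson extrapolation on the trapezoidal column (denominator 4−1=3):
I_{1,1} = (4·26.4723122 − 43.9614449) / 3 = 20.6426013
I_{2,1} = 20.9466284 + (20.9466284 − 26.4723122)/3 = 19.1047338
I_{2,2} = 19.1047338 + (19.1047338 − 20.6426013)/15 = 19.0022093
(Column j=1 coincides with Simpson's rule on the same nodes.)

19.00221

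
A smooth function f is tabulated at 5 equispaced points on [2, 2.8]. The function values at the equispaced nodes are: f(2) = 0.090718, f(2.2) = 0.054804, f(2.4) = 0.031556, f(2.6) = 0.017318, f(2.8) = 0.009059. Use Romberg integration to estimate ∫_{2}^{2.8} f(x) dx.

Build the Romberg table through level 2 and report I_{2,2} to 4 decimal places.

0.0301

I_{0,0} (trapezoid, 1 panel, h=0.8000): 0.039911
I_{1,0} (trapezoid, 2 panels, h=0.4000): 0.032578
I_{2,0} (trapezoid, 4 panels, h=0.2000): 0.030713
I_{1,1} = 0.032578 + (0.032578 − 0.039911)/3 = 0.030134
I_{2,1} = 0.030713 + (0.030713 − 0.032578)/3 = 0.030091
I_{2,2} = 0.030091 + (0.030091 − 0.030134)/15 = 0.030088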